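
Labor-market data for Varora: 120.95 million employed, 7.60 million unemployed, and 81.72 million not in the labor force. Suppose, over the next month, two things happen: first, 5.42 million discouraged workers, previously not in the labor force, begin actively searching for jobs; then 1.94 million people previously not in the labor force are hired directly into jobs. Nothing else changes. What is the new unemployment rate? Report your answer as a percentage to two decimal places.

Initially, labor force = 120.95 + 7.60 = 128.55 million, so u = 7.60/128.55 = 5.91%.
After the first change, unemployed and labor force both rise by 5.42 → E = 120.95, U = 13.02, labor force = 133.97 million.
After the second change, employed and labor force both rise by 1.94; unemployed unchanged → E = 122.89, U = 13.02, labor force = 135.91 million.
New unemployment rate = 13.02 / 135.91 = 9.58%.

New unemployment rate ≈ 9.58%.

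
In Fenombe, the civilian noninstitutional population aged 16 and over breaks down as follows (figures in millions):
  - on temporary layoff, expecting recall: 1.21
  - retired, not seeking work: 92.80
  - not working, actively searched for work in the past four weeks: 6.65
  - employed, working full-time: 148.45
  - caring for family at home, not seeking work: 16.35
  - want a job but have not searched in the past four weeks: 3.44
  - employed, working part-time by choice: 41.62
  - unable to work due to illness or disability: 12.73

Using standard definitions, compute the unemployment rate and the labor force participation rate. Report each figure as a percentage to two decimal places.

Unemployment rate ≈ 3.97%; labor force participation rate ≈ 61.23%.

Employed = 148.45 + 41.62 = 190.07 million.
Unemployed = 1.21 + 6.65 = 7.86 million (jobless and actively searching, or on temporary layoff).
Labor force = 190.07 + 7.86 = 197.93 million.
Not in labor force = 92.80 + 16.35 + 3.44 + 12.73 = 125.32 million (those not working and not actively searching are outside the labor force — including those who want a job but have given up searching).
Civilian working-age population = 197.93 + 125.32 = 323.25 million.
Unemployment rate = 7.86 / 197.93 = 3.97%.
Labor force participation rate = 197.93 / 323.25 = 61.23%.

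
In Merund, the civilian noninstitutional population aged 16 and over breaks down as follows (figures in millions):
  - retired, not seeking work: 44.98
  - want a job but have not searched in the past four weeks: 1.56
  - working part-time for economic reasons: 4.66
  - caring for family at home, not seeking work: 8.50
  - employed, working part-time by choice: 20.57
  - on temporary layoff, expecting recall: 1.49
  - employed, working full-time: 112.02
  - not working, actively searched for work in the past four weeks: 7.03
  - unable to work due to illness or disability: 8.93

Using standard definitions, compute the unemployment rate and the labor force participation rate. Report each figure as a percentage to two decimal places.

Employed = 4.66 + 20.57 + 112.02 = 137.25 million (anyone who worked, including part-time for economic reasons, counts as employed).
Unemployed = 1.49 + 7.03 = 8.52 million (jobless and actively searching, or on temporary layoff).
Labor force = 137.25 + 8.52 = 145.77 million.
Not in labor force = 44.98 + 1.56 + 8.50 + 8.93 = 63.97 million (those not working and not actively searching are outside the labor force — including those who want a job but have given up searching).
Civilian working-age population = 145.77 + 63.97 = 209.74 million.
Unemployment rate = 8.52 / 145.77 = 5.84%.
Labor force participation rate = 145.77 / 209.74 = 69.50%.

Unemployment rate ≈ 5.84%; labor force participation rate ≈ 69.50%.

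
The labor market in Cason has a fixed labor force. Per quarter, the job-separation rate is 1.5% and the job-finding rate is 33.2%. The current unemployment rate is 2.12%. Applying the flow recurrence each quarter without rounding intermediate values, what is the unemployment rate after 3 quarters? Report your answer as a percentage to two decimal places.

With a fixed labor force, u_{t+1} = u_t + s·(1−u_t) − f·u_t = u_t·(1−s−f) + s.
Here 1−s−f = 0.653 and s = 0.015.
u_1 = 0.021200 × 0.653 + 0.015 = 0.028844.
u_2 = 0.028844 × 0.653 + 0.015 = 0.033835.
u_3 = 0.033835 × 0.653 + 0.015 = 0.037094.

Unemployment rate after three quarters ≈ 3.71%.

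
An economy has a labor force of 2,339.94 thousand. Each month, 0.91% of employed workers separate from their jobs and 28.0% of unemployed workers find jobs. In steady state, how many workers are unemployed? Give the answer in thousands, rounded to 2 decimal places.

Steady-state unemployment rate u* = s/(s+f) = 0.91/(0.91+28.0) = 0.031477.
Unemployed = u* × labor force = 0.031477 × 2,339.94 ≈ 73.65 thousand.

About 73.65 thousand are unemployed in steady state.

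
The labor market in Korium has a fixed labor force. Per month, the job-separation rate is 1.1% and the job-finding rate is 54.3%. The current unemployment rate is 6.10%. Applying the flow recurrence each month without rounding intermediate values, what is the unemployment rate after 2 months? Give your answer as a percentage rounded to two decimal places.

Unemployment rate after two months ≈ 2.80%.

With a fixed labor force, u_{t+1} = u_t + s·(1−u_t) − f·u_t = u_t·(1−s−f) + s.
Here 1−s−f = 0.446 and s = 0.011.
u_1 = 0.061000 × 0.446 + 0.011 = 0.038206.
u_2 = 0.038206 × 0.446 + 0.011 = 0.028040.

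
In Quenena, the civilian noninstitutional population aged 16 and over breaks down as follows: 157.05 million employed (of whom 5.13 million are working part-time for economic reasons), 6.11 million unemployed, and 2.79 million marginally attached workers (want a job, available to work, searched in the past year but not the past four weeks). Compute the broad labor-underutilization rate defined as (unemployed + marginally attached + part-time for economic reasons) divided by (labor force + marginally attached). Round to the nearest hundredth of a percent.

Broad underutilization rate ≈ 8.45%.

Labor force = 157.05 + 6.11 = 163.16 million.
Numerator = 6.11 + 2.79 + 5.13 = 14.03 million.
Denominator = 163.16 + 2.79 = 165.95 million.
Broad rate = 14.03 / 165.95 = 8.45%.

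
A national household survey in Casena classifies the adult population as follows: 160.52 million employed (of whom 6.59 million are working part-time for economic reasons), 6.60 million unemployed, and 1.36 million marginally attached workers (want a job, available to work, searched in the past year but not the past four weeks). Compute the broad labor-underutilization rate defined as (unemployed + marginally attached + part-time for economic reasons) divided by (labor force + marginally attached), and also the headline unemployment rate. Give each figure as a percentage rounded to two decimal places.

Labor force = 160.52 + 6.60 = 167.12 million.
Numerator = 6.60 + 1.36 + 6.59 = 14.55 million.
Denominator = 167.12 + 1.36 = 168.48 million.
Broad rate = 14.55 / 168.48 = 8.64%.
Headline unemployment rate = 6.60 / 167.12 = 3.95%.

Broad underutilization rate ≈ 8.64%; headline unemployment rate ≈ 3.95%.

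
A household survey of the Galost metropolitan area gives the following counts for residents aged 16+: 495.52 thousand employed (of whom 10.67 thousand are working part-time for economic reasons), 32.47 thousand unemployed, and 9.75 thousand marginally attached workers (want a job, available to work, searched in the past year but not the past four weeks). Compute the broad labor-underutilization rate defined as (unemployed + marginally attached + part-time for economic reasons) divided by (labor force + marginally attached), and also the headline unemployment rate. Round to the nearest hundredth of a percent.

Labor force = 495.52 + 32.47 = 527.99 thousand.
Numerator = 32.47 + 9.75 + 10.67 = 52.89 thousand.
Denominator = 527.99 + 9.75 = 537.74 thousand.
Broad rate = 52.89 / 537.74 = 9.84%.
Headline unemployment rate = 32.47 / 527.99 = 6.15%.

Broad underutilization rate ≈ 9.84%; headline unemployment rate ≈ 6.15%.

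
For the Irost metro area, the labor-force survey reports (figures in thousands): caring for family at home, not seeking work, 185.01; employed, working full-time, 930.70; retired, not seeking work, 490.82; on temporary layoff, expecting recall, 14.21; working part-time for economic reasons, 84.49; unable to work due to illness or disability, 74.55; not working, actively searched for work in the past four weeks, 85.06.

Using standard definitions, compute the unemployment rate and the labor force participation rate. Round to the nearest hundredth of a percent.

Unemployment rate ≈ 8.91%; labor force participation rate ≈ 59.76%.

Employed = 930.70 + 84.49 = 1,015.19 thousand (anyone who worked, including part-time for economic reasons, counts as employed).
Unemployed = 14.21 + 85.06 = 99.27 thousand (jobless and actively searching, or on temporary layoff).
Labor force = 1,015.19 + 99.27 = 1,114.46 thousand.
Not in labor force = 185.01 + 490.82 + 74.55 = 750.38 thousand (those not working and not actively searching are outside the labor force).
Civilian working-age population = 1,114.46 + 750.38 = 1,864.84 thousand.
Unemployment rate = 99.27 / 1,114.46 = 8.91%.
Labor force participation rate = 1,114.46 / 1,864.84 = 59.76%.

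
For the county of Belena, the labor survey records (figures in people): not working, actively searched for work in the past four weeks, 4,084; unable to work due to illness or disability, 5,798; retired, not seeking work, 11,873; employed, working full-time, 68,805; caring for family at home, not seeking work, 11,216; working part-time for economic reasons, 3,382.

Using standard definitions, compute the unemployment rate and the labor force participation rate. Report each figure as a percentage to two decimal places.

Unemployment rate ≈ 5.35%; labor force participation rate ≈ 72.53%.

Employed = 68,805 + 3,382 = 72,187 (anyone who worked, including part-time for economic reasons, counts as employed).
Unemployed = 4,084.
Labor force = 72,187 + 4,084 = 76,271.
Not in labor force = 5,798 + 11,873 + 11,216 = 28,887 (those not working and not actively searching are outside the labor force).
Civilian working-age population = 76,271 + 28,887 = 105,158.
Unemployment rate = 4,084 / 76,271 = 5.35%.
Labor force participation rate = 76,271 / 105,158 = 72.53%.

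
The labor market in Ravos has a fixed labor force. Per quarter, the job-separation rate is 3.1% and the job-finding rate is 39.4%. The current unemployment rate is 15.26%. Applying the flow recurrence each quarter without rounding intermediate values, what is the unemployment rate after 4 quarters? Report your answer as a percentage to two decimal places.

With a fixed labor force, u_{t+1} = u_t + s·(1−u_t) − f·u_t = u_t·(1−s−f) + s.
Here 1−s−f = 0.575 and s = 0.031.
u_1 = 0.152600 × 0.575 + 0.031 = 0.118745.
u_2 = 0.118745 × 0.575 + 0.031 = 0.099278.
u_3 = 0.099278 × 0.575 + 0.031 = 0.088085.
u_4 = 0.088085 × 0.575 + 0.031 = 0.081649.

Unemployment rate after four quarters ≈ 8.16%.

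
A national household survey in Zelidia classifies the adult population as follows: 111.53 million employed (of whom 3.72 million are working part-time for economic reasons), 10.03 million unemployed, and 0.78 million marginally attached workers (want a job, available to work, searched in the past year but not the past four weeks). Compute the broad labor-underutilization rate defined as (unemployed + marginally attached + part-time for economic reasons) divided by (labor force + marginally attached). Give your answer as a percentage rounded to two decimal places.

Broad underutilization rate ≈ 11.88%.

Labor force = 111.53 + 10.03 = 121.56 million.
Numerator = 10.03 + 0.78 + 3.72 = 14.53 million.
Denominator = 121.56 + 0.78 = 122.34 million.
Broad rate = 14.53 / 122.34 = 11.88%.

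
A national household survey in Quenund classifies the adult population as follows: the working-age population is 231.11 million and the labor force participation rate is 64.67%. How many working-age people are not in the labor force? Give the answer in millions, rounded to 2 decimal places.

About 81.65 million are not in the labor force.

Share not in the labor force = 1 − 0.6467 = 0.3533.
Not in labor force = 0.3533 × 231.11 ≈ 81.65 million.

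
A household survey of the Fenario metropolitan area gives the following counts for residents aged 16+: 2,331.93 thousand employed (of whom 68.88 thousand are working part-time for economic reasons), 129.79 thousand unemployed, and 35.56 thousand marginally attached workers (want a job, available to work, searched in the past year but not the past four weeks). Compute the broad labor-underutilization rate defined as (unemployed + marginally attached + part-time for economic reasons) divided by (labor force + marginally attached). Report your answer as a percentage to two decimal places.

Labor force = 2,331.93 + 129.79 = 2,461.72 thousand.
Numerator = 129.79 + 35.56 + 68.88 = 234.23 thousand.
Denominator = 2,461.72 + 35.56 = 2,497.28 thousand.
Broad rate = 234.23 / 2,497.28 = 9.38%.

Broad underutilization rate ≈ 9.38%.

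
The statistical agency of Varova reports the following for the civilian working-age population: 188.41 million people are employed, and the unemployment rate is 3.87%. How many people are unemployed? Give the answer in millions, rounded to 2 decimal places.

About 7.59 million are unemployed.

Let U be the number unemployed. The labor force is E + U, and U/(E+U) = 0.0387.
So U = 0.0387 × 188.41 / (1 − 0.0387) = 7.2915 / 0.9613 ≈ 7.59 million.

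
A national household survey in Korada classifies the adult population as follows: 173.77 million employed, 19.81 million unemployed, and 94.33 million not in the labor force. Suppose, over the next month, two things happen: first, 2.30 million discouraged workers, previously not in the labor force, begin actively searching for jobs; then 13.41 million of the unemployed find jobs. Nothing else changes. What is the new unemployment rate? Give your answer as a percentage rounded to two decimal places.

Initially, labor force = 173.77 + 19.81 = 193.58 million, so u = 19.81/193.58 = 10.23%.
After the first change, unemployed and labor force both rise by 2.30 → E = 173.77, U = 22.11, labor force = 195.88 million.
After the second change, unemployed falls and employed rises by 13.41; labor force unchanged → E = 187.18, U = 8.70, labor force = 195.88 million.
New unemployment rate = 8.70 / 195.88 = 4.44%.

New unemployment rate ≈ 4.44%.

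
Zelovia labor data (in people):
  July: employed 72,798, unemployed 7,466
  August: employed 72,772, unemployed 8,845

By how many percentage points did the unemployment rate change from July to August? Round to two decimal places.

The unemployment rate changed by +1.54 percentage points.

July: labor force = 72,798 + 7,466 = 80,264; u = 7,466/80,264 = 9.30%.
August: labor force = 72,772 + 8,845 = 81,617; u = 8,845/81,617 = 10.84%.
Change = 10.84% − 9.30% = +1.54 pp.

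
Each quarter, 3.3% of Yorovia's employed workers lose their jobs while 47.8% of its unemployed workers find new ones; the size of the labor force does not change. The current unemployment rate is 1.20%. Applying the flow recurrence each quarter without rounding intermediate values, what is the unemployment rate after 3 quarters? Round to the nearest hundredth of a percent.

Unemployment rate after three quarters ≈ 5.84%.

With a fixed labor force, u_{t+1} = u_t + s·(1−u_t) − f·u_t = u_t·(1−s−f) + s.
Here 1−s−f = 0.489 and s = 0.033.
u_1 = 0.012000 × 0.489 + 0.033 = 0.038868.
u_2 = 0.038868 × 0.489 + 0.033 = 0.052006.
u_3 = 0.052006 × 0.489 + 0.033 = 0.058431.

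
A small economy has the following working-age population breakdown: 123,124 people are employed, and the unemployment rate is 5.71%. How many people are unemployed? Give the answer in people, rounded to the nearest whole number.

Let U be the number unemployed. The labor force is E + U, and U/(E+U) = 0.0571.
So U = 0.0571 × 123,124 / (1 − 0.0571) = 7030.38 / 0.9429 ≈ 7,456.

About 7,456 are unemployed.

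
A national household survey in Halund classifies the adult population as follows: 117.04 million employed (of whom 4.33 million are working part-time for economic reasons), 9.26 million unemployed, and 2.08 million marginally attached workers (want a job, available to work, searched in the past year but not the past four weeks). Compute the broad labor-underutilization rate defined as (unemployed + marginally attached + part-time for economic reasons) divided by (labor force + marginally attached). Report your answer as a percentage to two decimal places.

Broad underutilization rate ≈ 12.21%.

Labor force = 117.04 + 9.26 = 126.30 million.
Numerator = 9.26 + 2.08 + 4.33 = 15.67 million.
Denominator = 126.30 + 2.08 = 128.38 million.
Broad rate = 15.67 / 128.38 = 12.21%.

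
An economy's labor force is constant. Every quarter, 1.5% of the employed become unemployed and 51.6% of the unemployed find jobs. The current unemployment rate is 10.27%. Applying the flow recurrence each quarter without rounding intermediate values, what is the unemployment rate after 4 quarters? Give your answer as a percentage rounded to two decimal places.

Unemployment rate after four quarters ≈ 3.19%.

With a fixed labor force, u_{t+1} = u_t + s·(1−u_t) − f·u_t = u_t·(1−s−f) + s.
Here 1−s−f = 0.469 and s = 0.015.
u_1 = 0.102700 × 0.469 + 0.015 = 0.063166.
u_2 = 0.063166 × 0.469 + 0.015 = 0.044625.
u_3 = 0.044625 × 0.469 + 0.015 = 0.035929.
u_4 = 0.035929 × 0.469 + 0.015 = 0.031851.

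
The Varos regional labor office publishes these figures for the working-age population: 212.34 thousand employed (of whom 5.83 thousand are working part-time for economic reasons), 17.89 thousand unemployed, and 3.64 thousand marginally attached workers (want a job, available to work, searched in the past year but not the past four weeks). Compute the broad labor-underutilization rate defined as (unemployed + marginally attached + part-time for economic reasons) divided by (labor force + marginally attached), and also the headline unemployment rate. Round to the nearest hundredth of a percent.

Broad underutilization rate ≈ 11.70%; headline unemployment rate ≈ 7.77%.

Labor force = 212.34 + 17.89 = 230.23 thousand.
Numerator = 17.89 + 3.64 + 5.83 = 27.36 thousand.
Denominator = 230.23 + 3.64 = 233.87 thousand.
Broad rate = 27.36 / 233.87 = 11.70%.
Headline unemployment rate = 17.89 / 230.23 = 7.77%.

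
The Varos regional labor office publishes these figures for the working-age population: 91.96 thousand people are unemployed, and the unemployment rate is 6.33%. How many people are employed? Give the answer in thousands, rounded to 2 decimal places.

About 1,360.80 thousand are employed.

Labor force = U / u = 91.96 / 0.0633 ≈ 1,452.76 thousand.
Employed = labor force − unemployed = 1,452.76 − 91.96 = 1,360.80 thousand.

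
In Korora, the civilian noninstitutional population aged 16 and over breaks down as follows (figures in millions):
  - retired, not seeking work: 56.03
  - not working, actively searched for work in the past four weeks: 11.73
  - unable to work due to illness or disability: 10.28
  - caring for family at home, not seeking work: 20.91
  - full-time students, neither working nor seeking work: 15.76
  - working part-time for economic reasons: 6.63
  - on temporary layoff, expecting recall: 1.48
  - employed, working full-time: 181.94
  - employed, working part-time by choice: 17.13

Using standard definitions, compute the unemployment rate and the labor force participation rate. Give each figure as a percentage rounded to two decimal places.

Employed = 6.63 + 181.94 + 17.13 = 205.70 million (anyone who worked, including part-time for economic reasons, counts as employed).
Unemployed = 11.73 + 1.48 = 13.21 million (jobless and actively searching, or on temporary layoff).
Labor force = 205.70 + 13.21 = 218.91 million.
Not in labor force = 56.03 + 10.28 + 20.91 + 15.76 = 102.98 million (those not working and not actively searching are outside the labor force).
Civilian working-age population = 218.91 + 102.98 = 321.89 million.
Unemployment rate = 13.21 / 218.91 = 6.03%.
Labor force participation rate = 218.91 / 321.89 = 68.01%.

Unemployment rate ≈ 6.03%; labor force participation rate ≈ 68.01%.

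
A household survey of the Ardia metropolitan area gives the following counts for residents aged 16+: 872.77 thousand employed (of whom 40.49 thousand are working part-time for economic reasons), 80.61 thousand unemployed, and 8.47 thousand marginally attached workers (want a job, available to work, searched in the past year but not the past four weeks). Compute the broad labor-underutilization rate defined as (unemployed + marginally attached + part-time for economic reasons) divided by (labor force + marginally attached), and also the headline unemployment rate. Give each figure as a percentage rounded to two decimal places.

Broad underutilization rate ≈ 13.47%; headline unemployment rate ≈ 8.46%.

Labor force = 872.77 + 80.61 = 953.38 thousand.
Numerator = 80.61 + 8.47 + 40.49 = 129.57 thousand.
Denominator = 953.38 + 8.47 = 961.85 thousand.
Broad rate = 129.57 / 961.85 = 13.47%.
Headline unemployment rate = 80.61 / 953.38 = 8.46%.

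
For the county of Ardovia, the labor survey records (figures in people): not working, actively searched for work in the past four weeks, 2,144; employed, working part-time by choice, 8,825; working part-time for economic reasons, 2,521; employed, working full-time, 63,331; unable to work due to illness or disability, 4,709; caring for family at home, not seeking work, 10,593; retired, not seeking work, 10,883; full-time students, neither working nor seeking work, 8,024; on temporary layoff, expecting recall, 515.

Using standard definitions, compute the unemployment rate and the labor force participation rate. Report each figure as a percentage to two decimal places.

Unemployment rate ≈ 3.44%; labor force participation rate ≈ 69.33%.

Employed = 8,825 + 2,521 + 63,331 = 74,677 (anyone who worked, including part-time for economic reasons, counts as employed).
Unemployed = 2,144 + 515 = 2,659 (jobless and actively searching, or on temporary layoff).
Labor force = 74,677 + 2,659 = 77,336.
Not in labor force = 4,709 + 10,593 + 10,883 + 8,024 = 34,209 (those not working and not actively searching are outside the labor force).
Civilian working-age population = 77,336 + 34,209 = 111,545.
Unemployment rate = 2,659 / 77,336 = 3.44%.
Labor force participation rate = 77,336 / 111,545 = 69.33%.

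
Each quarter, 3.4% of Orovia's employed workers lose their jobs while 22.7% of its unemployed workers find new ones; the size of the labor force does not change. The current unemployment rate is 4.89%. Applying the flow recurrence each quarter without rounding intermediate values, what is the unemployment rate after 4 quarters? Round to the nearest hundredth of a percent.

Unemployment rate after four quarters ≈ 10.60%.

With a fixed labor force, u_{t+1} = u_t + s·(1−u_t) − f·u_t = u_t·(1−s−f) + s.
Here 1−s−f = 0.739 and s = 0.034.
u_1 = 0.048900 × 0.739 + 0.034 = 0.070137.
u_2 = 0.070137 × 0.739 + 0.034 = 0.085831.
u_3 = 0.085831 × 0.739 + 0.034 = 0.097429.
u_4 = 0.097429 × 0.739 + 0.034 = 0.106000.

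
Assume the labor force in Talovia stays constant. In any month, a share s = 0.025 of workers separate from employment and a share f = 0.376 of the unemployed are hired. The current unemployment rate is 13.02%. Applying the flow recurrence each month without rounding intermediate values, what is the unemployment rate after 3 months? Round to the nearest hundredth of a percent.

Unemployment rate after three months ≈ 7.69%.

With a fixed labor force, u_{t+1} = u_t + s·(1−u_t) − f·u_t = u_t·(1−s−f) + s.
Here 1−s−f = 0.599 and s = 0.025.
u_1 = 0.130200 × 0.599 + 0.025 = 0.102990.
u_2 = 0.102990 × 0.599 + 0.025 = 0.086691.
u_3 = 0.086691 × 0.599 + 0.025 = 0.076928.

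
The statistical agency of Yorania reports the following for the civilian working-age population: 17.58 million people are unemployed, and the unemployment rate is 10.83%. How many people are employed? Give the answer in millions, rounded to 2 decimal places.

Labor force = U / u = 17.58 / 0.1083 ≈ 162.33 million.
Employed = labor force − unemployed = 162.33 − 17.58 = 144.75 million.

About 144.75 million are employed.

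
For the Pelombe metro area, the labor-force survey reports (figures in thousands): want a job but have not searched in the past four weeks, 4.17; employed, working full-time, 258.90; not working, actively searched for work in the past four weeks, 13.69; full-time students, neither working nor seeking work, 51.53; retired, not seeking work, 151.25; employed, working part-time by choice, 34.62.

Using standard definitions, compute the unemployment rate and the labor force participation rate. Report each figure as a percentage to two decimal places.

Employed = 258.90 + 34.62 = 293.52 thousand.
Unemployed = 13.69 thousand.
Labor force = 293.52 + 13.69 = 307.21 thousand.
Not in labor force = 4.17 + 51.53 + 151.25 = 206.95 thousand (those not working and not actively searching are outside the labor force — including those who want a job but have given up searching).
Civilian working-age population = 307.21 + 206.95 = 514.16 thousand.
Unemployment rate = 13.69 / 307.21 = 4.46%.
Labor force participation rate = 307.21 / 514.16 = 59.75%.

Unemployment rate ≈ 4.46%; labor force participation rate ≈ 59.75%.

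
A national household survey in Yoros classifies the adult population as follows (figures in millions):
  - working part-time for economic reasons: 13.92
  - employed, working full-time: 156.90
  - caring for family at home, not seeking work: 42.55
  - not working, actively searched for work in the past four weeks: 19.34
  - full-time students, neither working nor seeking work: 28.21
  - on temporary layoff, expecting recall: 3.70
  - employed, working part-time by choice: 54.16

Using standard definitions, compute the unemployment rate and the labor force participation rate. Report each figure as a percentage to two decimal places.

Employed = 13.92 + 156.90 + 54.16 = 224.98 million (anyone who worked, including part-time for economic reasons, counts as employed).
Unemployed = 19.34 + 3.70 = 23.04 million (jobless and actively searching, or on temporary layoff).
Labor force = 224.98 + 23.04 = 248.02 million.
Not in labor force = 42.55 + 28.21 = 70.76 million (those not working and not actively searching are outside the labor force).
Civilian working-age population = 248.02 + 70.76 = 318.78 million.
Unemployment rate = 23.04 / 248.02 = 9.29%.
Labor force participation rate = 248.02 / 318.78 = 77.80%.

Unemployment rate ≈ 9.29%; labor force participation rate ≈ 77.80%.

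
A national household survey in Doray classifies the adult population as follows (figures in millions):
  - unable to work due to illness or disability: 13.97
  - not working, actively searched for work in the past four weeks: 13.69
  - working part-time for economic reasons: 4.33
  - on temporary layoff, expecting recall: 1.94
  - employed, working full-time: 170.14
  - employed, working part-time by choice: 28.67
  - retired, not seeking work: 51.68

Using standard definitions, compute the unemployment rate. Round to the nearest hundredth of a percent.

Unemployment rate ≈ 7.14%.

Employed = 4.33 + 170.14 + 28.67 = 203.14 million (anyone who worked, including part-time for economic reasons, counts as employed).
Unemployed = 13.69 + 1.94 = 15.63 million (jobless and actively searching, or on temporary layoff).
Labor force = 203.14 + 15.63 = 218.77 million.
Unemployment rate = 15.63 / 218.77 = 7.14%.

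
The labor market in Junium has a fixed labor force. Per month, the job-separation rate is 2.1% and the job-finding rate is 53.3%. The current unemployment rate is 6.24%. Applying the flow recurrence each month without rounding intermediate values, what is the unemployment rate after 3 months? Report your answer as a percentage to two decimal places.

With a fixed labor force, u_{t+1} = u_t + s·(1−u_t) − f·u_t = u_t·(1−s−f) + s.
Here 1−s−f = 0.446 and s = 0.021.
u_1 = 0.062400 × 0.446 + 0.021 = 0.048830.
u_2 = 0.048830 × 0.446 + 0.021 = 0.042778.
u_3 = 0.042778 × 0.446 + 0.021 = 0.040079.

Unemployment rate after three months ≈ 4.01%.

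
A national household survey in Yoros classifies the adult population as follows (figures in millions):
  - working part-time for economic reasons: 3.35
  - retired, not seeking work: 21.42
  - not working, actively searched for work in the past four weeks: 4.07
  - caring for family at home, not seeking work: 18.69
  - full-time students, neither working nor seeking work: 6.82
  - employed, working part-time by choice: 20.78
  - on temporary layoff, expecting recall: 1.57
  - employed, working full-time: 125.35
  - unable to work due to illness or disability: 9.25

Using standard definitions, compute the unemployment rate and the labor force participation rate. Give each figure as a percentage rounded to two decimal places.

Unemployment rate ≈ 3.64%; labor force participation rate ≈ 73.41%.

Employed = 3.35 + 20.78 + 125.35 = 149.48 million (anyone who worked, including part-time for economic reasons, counts as employed).
Unemployed = 4.07 + 1.57 = 5.64 million (jobless and actively searching, or on temporary layoff).
Labor force = 149.48 + 5.64 = 155.12 million.
Not in labor force = 21.42 + 18.69 + 6.82 + 9.25 = 56.18 million (those not working and not actively searching are outside the labor force).
Civilian working-age population = 155.12 + 56.18 = 211.30 million.
Unemployment rate = 5.64 / 155.12 = 3.64%.
Labor force participation rate = 155.12 / 211.30 = 73.41%.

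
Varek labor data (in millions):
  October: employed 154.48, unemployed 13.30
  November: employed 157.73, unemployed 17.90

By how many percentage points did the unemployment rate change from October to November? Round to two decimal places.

October: labor force = 154.48 + 13.30 = 167.78; u = 13.30/167.78 = 7.93%.
November: labor force = 157.73 + 17.90 = 175.63; u = 17.90/175.63 = 10.19%.
Change = 10.19% − 7.93% = +2.26 pp.

The unemployment rate changed by +2.26 percentage points.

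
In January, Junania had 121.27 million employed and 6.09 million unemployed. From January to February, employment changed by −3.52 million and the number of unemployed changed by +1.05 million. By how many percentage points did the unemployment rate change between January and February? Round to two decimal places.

January: labor force = 121.27 + 6.09 = 127.36; u = 6.09/127.36 = 4.78%.
February: labor force = 117.75 + 7.14 = 124.89; u = 7.14/124.89 = 5.72%.
Change = 5.72% − 4.78% = +0.94 pp.

The unemployment rate changed by +0.94 percentage points.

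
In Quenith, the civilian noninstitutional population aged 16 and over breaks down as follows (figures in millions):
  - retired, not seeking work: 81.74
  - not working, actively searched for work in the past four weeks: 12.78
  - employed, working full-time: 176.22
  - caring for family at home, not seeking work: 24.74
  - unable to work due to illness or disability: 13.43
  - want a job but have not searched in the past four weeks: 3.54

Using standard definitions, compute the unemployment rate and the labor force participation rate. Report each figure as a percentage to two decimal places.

Unemployment rate ≈ 6.76%; labor force participation rate ≈ 60.49%.

Employed = 176.22 million.
Unemployed = 12.78 million.
Labor force = 176.22 + 12.78 = 189.00 million.
Not in labor force = 81.74 + 24.74 + 13.43 + 3.54 = 123.45 million (those not working and not actively searching are outside the labor force — including those who want a job but have given up searching).
Civilian working-age population = 189.00 + 123.45 = 312.45 million.
Unemployment rate = 12.78 / 189.00 = 6.76%.
Labor force participation rate = 189.00 / 312.45 = 60.49%.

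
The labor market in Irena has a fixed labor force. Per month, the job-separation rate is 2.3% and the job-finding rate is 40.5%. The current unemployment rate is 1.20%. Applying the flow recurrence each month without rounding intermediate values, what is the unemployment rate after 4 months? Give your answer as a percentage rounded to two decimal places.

Unemployment rate after four months ≈ 4.93%.

With a fixed labor force, u_{t+1} = u_t + s·(1−u_t) − f·u_t = u_t·(1−s−f) + s.
Here 1−s−f = 0.572 and s = 0.023.
u_1 = 0.012000 × 0.572 + 0.023 = 0.029864.
u_2 = 0.029864 × 0.572 + 0.023 = 0.040082.
u_3 = 0.040082 × 0.572 + 0.023 = 0.045927.
u_4 = 0.045927 × 0.572 + 0.023 = 0.049270.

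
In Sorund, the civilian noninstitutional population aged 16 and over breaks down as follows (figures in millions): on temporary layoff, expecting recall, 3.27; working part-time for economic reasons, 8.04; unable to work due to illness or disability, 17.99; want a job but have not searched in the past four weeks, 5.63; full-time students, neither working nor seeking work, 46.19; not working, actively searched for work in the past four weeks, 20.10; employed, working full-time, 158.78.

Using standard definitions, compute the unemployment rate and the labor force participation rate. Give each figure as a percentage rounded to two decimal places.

Unemployment rate ≈ 12.29%; labor force participation rate ≈ 73.15%.

Employed = 8.04 + 158.78 = 166.82 million (anyone who worked, including part-time for economic reasons, counts as employed).
Unemployed = 3.27 + 20.10 = 23.37 million (jobless and actively searching, or on temporary layoff).
Labor force = 166.82 + 23.37 = 190.19 million.
Not in labor force = 17.99 + 5.63 + 46.19 = 69.81 million (those not working and not actively searching are outside the labor force — including those who want a job but have given up searching).
Civilian working-age population = 190.19 + 69.81 = 260.00 million.
Unemployment rate = 23.37 / 190.19 = 12.29%.
Labor force participation rate = 190.19 / 260.00 = 73.15%.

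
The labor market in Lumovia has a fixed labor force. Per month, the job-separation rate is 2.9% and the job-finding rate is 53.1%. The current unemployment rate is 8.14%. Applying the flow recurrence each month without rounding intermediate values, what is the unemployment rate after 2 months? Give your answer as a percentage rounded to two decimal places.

With a fixed labor force, u_{t+1} = u_t + s·(1−u_t) − f·u_t = u_t·(1−s−f) + s.
Here 1−s−f = 0.440 and s = 0.029.
u_1 = 0.081400 × 0.440 + 0.029 = 0.064816.
u_2 = 0.064816 × 0.440 + 0.029 = 0.057519.

Unemployment rate after two months ≈ 5.75%.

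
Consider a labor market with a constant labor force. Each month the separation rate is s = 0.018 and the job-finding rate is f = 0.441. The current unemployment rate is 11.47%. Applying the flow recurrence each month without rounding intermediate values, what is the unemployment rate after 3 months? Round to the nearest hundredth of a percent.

With a fixed labor force, u_{t+1} = u_t + s·(1−u_t) − f·u_t = u_t·(1−s−f) + s.
Here 1−s−f = 0.541 and s = 0.018.
u_1 = 0.114700 × 0.541 + 0.018 = 0.080053.
u_2 = 0.080053 × 0.541 + 0.018 = 0.061309.
u_3 = 0.061309 × 0.541 + 0.018 = 0.051168.

Unemployment rate after three months ≈ 5.12%.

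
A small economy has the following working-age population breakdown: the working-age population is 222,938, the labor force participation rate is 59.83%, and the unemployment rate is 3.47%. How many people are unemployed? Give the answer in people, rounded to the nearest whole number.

Labor force = 0.5983 × 222,938 = 133,384.
Unemployed = 0.0347 × 133,384 ≈ 4,628.

About 4,628 are unemployed.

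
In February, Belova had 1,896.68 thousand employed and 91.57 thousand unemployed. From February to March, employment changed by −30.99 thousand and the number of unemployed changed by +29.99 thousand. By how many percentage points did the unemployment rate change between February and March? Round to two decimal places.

February: labor force = 1,896.68 + 91.57 = 1,988.25; u = 91.57/1,988.25 = 4.61%.
March: labor force = 1,865.69 + 121.56 = 1,987.25; u = 121.56/1,987.25 = 6.12%.
Change = 6.12% − 4.61% = +1.51 pp.

The unemployment rate changed by +1.51 percentage points.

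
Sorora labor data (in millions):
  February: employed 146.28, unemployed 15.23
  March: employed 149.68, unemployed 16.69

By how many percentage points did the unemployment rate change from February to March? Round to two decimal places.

The unemployment rate changed by +0.60 percentage points.

February: labor force = 146.28 + 15.23 = 161.51; u = 15.23/161.51 = 9.43%.
March: labor force = 149.68 + 16.69 = 166.37; u = 16.69/166.37 = 10.03%.
Change = 10.03% − 9.43% = +0.60 pp.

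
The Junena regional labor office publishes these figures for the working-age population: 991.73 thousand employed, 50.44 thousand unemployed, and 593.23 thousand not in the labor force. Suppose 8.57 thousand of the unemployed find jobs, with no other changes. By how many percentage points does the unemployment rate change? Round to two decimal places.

Initially, labor force = 991.73 + 50.44 = 1,042.17 thousand, so u = 50.44/1,042.17 = 4.84%.
After the change, unemployed falls and employed rises by 8.57; labor force unchanged → E = 1,000.30, U = 41.87, labor force = 1,042.17 thousand.
New unemployment rate = 41.87 / 1,042.17 = 4.02%.
Change = 4.02% − 4.84% = −0.82 percentage points.

The unemployment rate changes by −0.82 percentage points.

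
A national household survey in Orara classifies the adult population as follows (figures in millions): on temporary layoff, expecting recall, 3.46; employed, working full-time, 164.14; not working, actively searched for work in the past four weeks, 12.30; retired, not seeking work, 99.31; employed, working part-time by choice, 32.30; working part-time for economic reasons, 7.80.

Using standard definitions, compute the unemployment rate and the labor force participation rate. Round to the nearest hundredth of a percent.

Employed = 164.14 + 32.30 + 7.80 = 204.24 million (anyone who worked, including part-time for economic reasons, counts as employed).
Unemployed = 3.46 + 12.30 = 15.76 million (jobless and actively searching, or on temporary layoff).
Labor force = 204.24 + 15.76 = 220.00 million.
Not in labor force = 99.31 million (those not working and not actively searching are outside the labor force).
Civilian working-age population = 220.00 + 99.31 = 319.31 million.
Unemployment rate = 15.76 / 220.00 = 7.16%.
Labor force participation rate = 220.00 / 319.31 = 68.90%.

Unemployment rate ≈ 7.16%; labor force participation rate ≈ 68.90%.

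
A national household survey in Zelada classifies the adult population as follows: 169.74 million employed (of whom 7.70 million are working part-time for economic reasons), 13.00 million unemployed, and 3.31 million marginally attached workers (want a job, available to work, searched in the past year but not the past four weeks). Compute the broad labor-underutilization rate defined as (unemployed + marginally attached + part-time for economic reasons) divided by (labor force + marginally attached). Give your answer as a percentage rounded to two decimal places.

Broad underutilization rate ≈ 12.91%.

Labor force = 169.74 + 13.00 = 182.74 million.
Numerator = 13.00 + 3.31 + 7.70 = 24.01 million.
Denominator = 182.74 + 3.31 = 186.05 million.
Broad rate = 24.01 / 186.05 = 12.91%.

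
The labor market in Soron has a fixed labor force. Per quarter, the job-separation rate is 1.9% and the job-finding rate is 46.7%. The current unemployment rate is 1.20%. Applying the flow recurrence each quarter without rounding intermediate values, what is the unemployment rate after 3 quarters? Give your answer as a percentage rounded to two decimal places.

Unemployment rate after three quarters ≈ 3.54%.

With a fixed labor force, u_{t+1} = u_t + s·(1−u_t) − f·u_t = u_t·(1−s−f) + s.
Here 1−s−f = 0.514 and s = 0.019.
u_1 = 0.012000 × 0.514 + 0.019 = 0.025168.
u_2 = 0.025168 × 0.514 + 0.019 = 0.031936.
u_3 = 0.031936 × 0.514 + 0.019 = 0.035415.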